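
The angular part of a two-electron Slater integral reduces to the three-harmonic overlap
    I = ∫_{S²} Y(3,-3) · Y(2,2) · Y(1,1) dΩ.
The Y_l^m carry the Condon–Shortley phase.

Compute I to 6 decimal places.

Rules hold: Σm=0, L=6 even, 1≤1≤5.
N = 7·5·3 = 105
Δ = 4!·2!·0!/7! = 1/105
Racah Σ t=2..2: t=2:+1/4 = 1/4
⇒ 3j(3 2 1; 0 0 0)² = 3/35, sgn -1
Racah Σ t=4..4: t=4:+1/48 = 1/48
⇒ 3j(3 2 1; -3 2 1)² = 1/7, sgn +1
4πI² = N·(3j₀)²·(3jₘ)² = 9/7
I = -1·√(1.28571/4π) = -0.31986543

-0.319865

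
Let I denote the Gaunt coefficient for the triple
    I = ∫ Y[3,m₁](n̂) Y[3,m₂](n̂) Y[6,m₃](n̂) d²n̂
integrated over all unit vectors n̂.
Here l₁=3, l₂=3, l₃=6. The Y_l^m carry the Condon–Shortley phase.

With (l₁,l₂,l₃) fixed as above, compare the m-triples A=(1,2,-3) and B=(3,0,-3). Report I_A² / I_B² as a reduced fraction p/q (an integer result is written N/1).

9/2

l's match ⇒ only the (l;m) 3-j factors differ between A and B.
A: triangle coeff Δ(3,3,6) = 1/12012; Σ_t [0,0]: t=0:+1/5760 = 1/5760; (3j)²=9/286 [(3 3 6; 1 2 -3)], sign=-1
B: triangle coeff Δ(3,3,6) = 1/12012; Σ_t [0,0]: t=0:+1/25920 = 1/25920; (3j)²=1/143 [(3 3 6; 3 0 -3)], sign=-1
I_A²/I_B² = (9/286)/(1/143) = 9/2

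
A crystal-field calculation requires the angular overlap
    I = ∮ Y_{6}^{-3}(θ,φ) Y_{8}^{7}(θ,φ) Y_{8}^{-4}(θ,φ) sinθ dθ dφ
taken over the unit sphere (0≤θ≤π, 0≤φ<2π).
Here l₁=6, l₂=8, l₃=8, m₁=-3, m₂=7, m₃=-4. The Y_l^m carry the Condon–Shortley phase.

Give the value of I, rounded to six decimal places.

-0.122989

Checks pass: Σm=0; 22 even; l₃=8∈[2,14].
(2·6+1)(2·8+1)(2·8+1) = 3757
Δ: 6! 6! 10! / 23! → 1/13742520792
sum: t=0:+1/41803776000 t=1:−1/435456000 t=2:+1/39813120 t=3:−1/18662400 t=4:+1/39813120 t=5:−1/435456000 t=6:+1/41803776000 = -11/1393459200
3j²(6 8 8; 0 0 0) = Δ·Π!·Σ² = 600/96577  (sign -1)
sum: t=5:−1/20901888000 t=6:+1/9405849600 = 11/188116992000
3j²(6 8 8; -3 7 -4) = Δ·Π!·Σ² = 121/14858  (sign +1)
combine: 4πI² = 3757·600/96577·121/14858 = 36300/190969
take √, sign -1: I = -0.12298919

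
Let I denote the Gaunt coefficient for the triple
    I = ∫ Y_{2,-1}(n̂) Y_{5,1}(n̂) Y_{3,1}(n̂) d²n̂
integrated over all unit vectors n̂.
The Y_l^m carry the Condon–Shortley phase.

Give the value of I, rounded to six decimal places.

m-sum = -1 + 1 + 1 = 1 ≠ 0 ⇒ I = 0

0.000000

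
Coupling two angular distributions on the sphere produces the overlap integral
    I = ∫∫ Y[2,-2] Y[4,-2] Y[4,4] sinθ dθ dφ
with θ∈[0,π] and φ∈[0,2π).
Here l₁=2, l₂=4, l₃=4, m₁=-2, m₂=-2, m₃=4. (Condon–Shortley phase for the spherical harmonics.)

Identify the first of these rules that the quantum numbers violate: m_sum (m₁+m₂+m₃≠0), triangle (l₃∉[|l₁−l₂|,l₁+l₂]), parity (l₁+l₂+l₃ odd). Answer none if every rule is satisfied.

Σmᵢ = 0  ✓
l₃∈[|l₁−l₂|,l₁+l₂]=[2,6], have l₃=4  ✓
Σlᵢ = 10 ⇒ even  ✓

none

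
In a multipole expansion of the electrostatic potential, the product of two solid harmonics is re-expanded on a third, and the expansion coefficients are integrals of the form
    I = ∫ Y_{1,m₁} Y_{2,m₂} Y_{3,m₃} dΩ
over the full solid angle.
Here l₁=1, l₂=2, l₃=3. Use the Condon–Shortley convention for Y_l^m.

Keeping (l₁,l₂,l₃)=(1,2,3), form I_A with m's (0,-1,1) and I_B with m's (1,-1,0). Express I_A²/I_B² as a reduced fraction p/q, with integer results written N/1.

8/3

Same 1,2,3: normalisation and zero-m 3j drop out of the ratio.
A: Δ: 0! 2! 4! / 7! → 1/105; sum: t=0:+1/6 = 1/6; 3j²(1 2 3; 0 -1 1) = Δ·Π!·Σ² = 8/105  (sign +1)
B: Δ: 0! 2! 4! / 7! → 1/105; sum: t=0:+1/12 = 1/12; 3j²(1 2 3; 1 -1 0) = Δ·Π!·Σ² = 1/35  (sign -1)
I_A²/I_B² = (8/105)/(1/35) = 8/3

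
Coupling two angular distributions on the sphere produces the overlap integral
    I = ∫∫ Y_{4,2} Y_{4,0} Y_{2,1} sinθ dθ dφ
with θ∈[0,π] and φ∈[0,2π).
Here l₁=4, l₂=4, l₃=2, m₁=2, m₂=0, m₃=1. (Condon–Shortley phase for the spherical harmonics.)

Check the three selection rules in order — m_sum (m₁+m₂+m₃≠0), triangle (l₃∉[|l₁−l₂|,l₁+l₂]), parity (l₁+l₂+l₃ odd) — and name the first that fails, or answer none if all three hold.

m_sum

Σmᵢ = 3  ✗
l₃∈[|l₁−l₂|,l₁+l₂]=[0,8], have l₃=2
Σlᵢ = 10 ⇒ even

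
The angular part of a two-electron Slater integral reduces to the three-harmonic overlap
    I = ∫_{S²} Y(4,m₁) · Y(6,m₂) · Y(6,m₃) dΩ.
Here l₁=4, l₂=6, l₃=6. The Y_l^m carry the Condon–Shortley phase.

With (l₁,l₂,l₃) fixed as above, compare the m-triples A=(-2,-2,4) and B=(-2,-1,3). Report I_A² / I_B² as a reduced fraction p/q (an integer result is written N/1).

529/192

Shared (l₁,l₂,l₃)=(4,6,6): N and (l;000)² cancel in I_A²/I_B².
A: Δ = 4!·4!·8!/17! = 1/15315300; Racah Σ t=2..4: t=2:+1/138240 t=3:−1/181440 t=4:+1/3870720 = 23/11612160; ⇒ 3j(4 6 6; -2 -2 4)² = 529/204204, sgn +1
B: Δ = 4!·4!·8!/17! = 1/15315300; Racah Σ t=2..4: t=2:+1/69120 t=3:−1/51840 t=4:+1/483840 = -1/362880; ⇒ 3j(4 6 6; -2 -1 3)² = 16/17017, sgn +1
I_A²/I_B² = (529/204204)/(16/17017) = 529/192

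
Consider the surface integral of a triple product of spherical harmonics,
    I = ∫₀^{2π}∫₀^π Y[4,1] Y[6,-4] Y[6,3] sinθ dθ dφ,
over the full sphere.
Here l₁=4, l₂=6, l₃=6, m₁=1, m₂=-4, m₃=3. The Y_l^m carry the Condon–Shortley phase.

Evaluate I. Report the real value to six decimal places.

Checks pass: Σm=0; 16 even; l₃=6∈[2,10].
(2·4+1)(2·6+1)(2·6+1) = 1521
Δ: 4! 4! 8! / 17! → 1/15315300
sum: t=0:+1/829440 t=1:−1/25920 t=2:+1/9216 t=3:−1/25920 t=4:+1/829440 = 7/207360
3j²(4 6 6; 0 0 0) = Δ·Π!·Σ² = 28/2431  (sign +1)
sum: t=0:+1/207360 t=1:−1/120960 t=2:+1/967680 = -1/414720
3j²(4 6 6; 1 -4 3) = Δ·Π!·Σ² = 21/4862  (sign +1)
combine: 4πI² = 1521·28/2431·21/4862 = 2646/34969
take √, sign +1: I = 0.07759762

0.077598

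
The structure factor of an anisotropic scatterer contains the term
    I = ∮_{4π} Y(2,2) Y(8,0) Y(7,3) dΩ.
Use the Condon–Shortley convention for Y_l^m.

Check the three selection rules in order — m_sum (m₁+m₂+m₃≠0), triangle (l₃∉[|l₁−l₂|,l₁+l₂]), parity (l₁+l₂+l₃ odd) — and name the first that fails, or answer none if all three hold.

m_sum

m₁+m₂+m₃ = 2 + 0 + 3 = 5  ✗
triangle: |2−8|=6 ≤ l₃=7 ≤ 2+8=10
parity: l₁+l₂+l₃ = 17 is odd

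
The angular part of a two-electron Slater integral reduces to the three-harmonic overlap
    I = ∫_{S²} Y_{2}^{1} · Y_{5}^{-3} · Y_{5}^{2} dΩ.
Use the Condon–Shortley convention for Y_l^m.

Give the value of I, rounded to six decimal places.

-0.161739

Rules hold: Σm=0, L=12 even, 3≤5≤7.
N = 5·11·11 = 605
Δ = 2!·2!·8!/13! = 1/38610
Racah Σ t=0..2: t=0:+1/2880 t=1:−1/576 t=2:+1/2880 = -1/960
⇒ 3j(2 5 5; 0 0 0)² = 10/429, sgn +1
Racah Σ t=0..1: t=0:+1/2880 t=1:−1/10080 = 1/4032
⇒ 3j(2 5 5; 1 -3 2)² = 10/429, sgn -1
4πI² = N·(3j₀)²·(3jₘ)² = 500/1521
I = -1·√(0.328731/4π) = -0.16173926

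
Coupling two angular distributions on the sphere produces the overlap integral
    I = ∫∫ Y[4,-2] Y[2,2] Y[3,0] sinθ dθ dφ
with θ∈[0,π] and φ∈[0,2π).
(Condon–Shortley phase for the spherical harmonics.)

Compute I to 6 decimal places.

0.000000

Σlᵢ=9 odd — θ-integrand is odd under cosθ→−cosθ; I=0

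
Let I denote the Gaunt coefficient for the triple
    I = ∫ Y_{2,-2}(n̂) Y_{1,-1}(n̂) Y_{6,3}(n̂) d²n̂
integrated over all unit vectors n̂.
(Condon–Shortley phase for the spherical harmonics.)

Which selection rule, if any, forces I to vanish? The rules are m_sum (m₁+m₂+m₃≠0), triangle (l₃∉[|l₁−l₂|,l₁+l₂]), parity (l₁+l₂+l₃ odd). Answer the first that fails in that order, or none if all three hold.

m₁+m₂+m₃ = -2 − 1 + 3 = 0  ✓
triangle: |2−1|=1 ≤ l₃=6 ≤ 2+1=3  ✗
parity: l₁+l₂+l₃ = 9 is odd

triangle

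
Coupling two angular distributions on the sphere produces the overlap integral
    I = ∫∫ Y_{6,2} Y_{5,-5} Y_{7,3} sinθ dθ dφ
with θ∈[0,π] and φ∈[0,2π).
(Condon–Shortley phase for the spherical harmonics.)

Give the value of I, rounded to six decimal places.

Checks pass: Σm=0; 18 even; l₃=7∈[1,11].
(2·6+1)(2·5+1)(2·7+1) = 2145
Δ: 4! 8! 6! / 19! → 1/174594420
sum: t=0:+1/4147200 t=1:−1/207360 t=2:+1/82944 t=3:−1/207360 t=4:+1/4147200 = 1/345600
3j²(6 5 7; 0 0 0) = Δ·Π!·Σ² = 420/46189  (sign -1)
sum: t=0:+1/9953280 = 1/9953280
3j²(6 5 7; 2 -5 3) = Δ·Π!·Σ² = 2450/138567  (sign +1)
combine: 4πI² = 2145·420/46189·2450/138567 = 5145000/14919047
take √, sign -1: I = -0.16565983

-0.165660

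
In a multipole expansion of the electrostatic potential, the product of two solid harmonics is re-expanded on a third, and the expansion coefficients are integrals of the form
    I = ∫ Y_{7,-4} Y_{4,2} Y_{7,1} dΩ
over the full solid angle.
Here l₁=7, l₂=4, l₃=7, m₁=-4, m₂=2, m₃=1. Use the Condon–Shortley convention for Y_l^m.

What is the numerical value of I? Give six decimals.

0.000000

-4 + 2 + 1 = -1 ≠ 0: azimuthal integral kills it; I = 0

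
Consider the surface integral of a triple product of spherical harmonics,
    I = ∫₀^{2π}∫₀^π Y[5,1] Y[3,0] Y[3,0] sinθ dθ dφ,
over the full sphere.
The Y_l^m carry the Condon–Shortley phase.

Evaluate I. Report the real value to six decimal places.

Σmᵢ = 1 ≠ 0, so the φ-integral vanishes; I = 0

0.000000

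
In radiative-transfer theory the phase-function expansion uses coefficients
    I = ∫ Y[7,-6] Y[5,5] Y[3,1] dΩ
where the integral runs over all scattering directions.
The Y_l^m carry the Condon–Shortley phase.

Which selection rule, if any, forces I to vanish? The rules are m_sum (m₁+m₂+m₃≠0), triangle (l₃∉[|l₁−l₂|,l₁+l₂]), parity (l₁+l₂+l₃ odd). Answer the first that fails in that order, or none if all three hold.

parity

azimuthal sum: -6 + 5 + 1 = 0  ✓
2 ≤ 3 ≤ 12 (triangle on l)  ✓
L = 7 + 5 + 3 = 15 (odd)  ✗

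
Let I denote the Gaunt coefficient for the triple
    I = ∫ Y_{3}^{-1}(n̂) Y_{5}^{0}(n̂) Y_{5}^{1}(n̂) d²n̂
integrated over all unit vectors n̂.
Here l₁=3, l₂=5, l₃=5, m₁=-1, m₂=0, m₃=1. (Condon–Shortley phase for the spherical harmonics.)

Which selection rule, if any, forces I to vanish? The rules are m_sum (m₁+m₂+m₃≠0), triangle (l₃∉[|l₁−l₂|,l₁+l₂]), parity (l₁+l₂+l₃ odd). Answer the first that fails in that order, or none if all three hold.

Σmᵢ = 0  ✓
l₃∈[|l₁−l₂|,l₁+l₂]=[2,8], have l₃=5  ✓
Σlᵢ = 13 ⇒ odd  ✗

parity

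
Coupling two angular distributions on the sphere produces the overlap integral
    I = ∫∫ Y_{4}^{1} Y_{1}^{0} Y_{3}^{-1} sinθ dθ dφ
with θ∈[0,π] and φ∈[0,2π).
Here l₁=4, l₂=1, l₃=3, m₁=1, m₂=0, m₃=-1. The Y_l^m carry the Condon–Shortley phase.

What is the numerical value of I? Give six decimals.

-0.238414

Checks pass: Σm=0; 8 even; l₃=3∈[3,5].
(2·4+1)(2·1+1)(2·3+1) = 189
Δ: 2! 6! 0! / 9! → 1/252
sum: t=1:−1/36 = -1/36
3j²(4 1 3; 0 0 0) = Δ·Π!·Σ² = 4/63  (sign +1)
sum: t=1:−1/48 = -1/48
3j²(4 1 3; 1 0 -1) = Δ·Π!·Σ² = 5/84  (sign -1)
combine: 4πI² = 189·4/63·5/84 = 5/7
take √, sign -1: I = -0.23841361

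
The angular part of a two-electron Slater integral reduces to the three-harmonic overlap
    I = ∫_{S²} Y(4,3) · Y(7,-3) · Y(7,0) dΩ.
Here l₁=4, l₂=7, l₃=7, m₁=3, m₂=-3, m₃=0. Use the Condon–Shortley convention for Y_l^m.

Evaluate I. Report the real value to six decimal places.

0.094835

m-sum 0 ✓  L=18 even ✓  3≤7≤11 ✓
Π(2lᵢ+1) = 9×15×15 = 2025
triangle coeff Δ(4,7,7) = 1/58198140
Σ_t [0,4]: t=0:+1/17418240 t=1:−1/622080 t=2:+1/230400 t=3:−1/622080 t=4:+1/17418240 = 1/806400
(3j)²=2268/230945 [(4 7 7; 0 0 0)], sign=-1
Σ_t [0,1]: t=0:+1/2488320 t=1:−1/4354560 = 1/5806080
(3j)²=525/92378 [(4 7 7; 3 -3 0)], sign=-1
⇒ 4πI² = 241116750/2133423721
I = (+1)√(241116750/2133423721/(4π)) = 0.09483534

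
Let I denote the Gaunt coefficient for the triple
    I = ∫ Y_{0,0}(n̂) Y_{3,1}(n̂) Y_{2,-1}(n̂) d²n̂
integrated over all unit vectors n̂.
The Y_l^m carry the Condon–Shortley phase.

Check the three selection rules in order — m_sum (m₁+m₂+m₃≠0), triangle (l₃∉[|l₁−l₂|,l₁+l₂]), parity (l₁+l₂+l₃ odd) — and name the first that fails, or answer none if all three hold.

triangle

m₁+m₂+m₃ = 0 + 1 − 1 = 0  ✓
triangle: |0−3|=3 ≤ l₃=2 ≤ 0+3=3  ✗
parity: l₁+l₂+l₃ = 5 is odd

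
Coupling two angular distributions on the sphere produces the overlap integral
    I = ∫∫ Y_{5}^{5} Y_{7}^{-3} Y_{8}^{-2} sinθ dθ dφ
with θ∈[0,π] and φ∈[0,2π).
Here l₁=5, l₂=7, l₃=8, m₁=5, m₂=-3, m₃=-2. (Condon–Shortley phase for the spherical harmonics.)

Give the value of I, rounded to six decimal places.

0.140622

Checks pass: Σm=0; 20 even; l₃=8∈[2,12].
(2·5+1)(2·7+1)(2·8+1) = 2805
Δ: 4! 6! 10! / 21! → 1/814773960
sum: t=0:+1/87091200 t=1:−1/4976640 t=2:+1/2073600 t=3:−1/4976640 t=4:+1/87091200 = 1/9676800
3j²(5 7 8; 0 0 0) = Δ·Π!·Σ² = 360/46189  (sign +1)
sum: t=0:+1/298598400 = 1/298598400
3j²(5 7 8; 5 -3 -2) = Δ·Π!·Σ² = 525/46189  (sign +1)
combine: 4πI² = 2805·360/46189·525/46189 = 2835000/11408683
take √, sign +1: I = 0.14062219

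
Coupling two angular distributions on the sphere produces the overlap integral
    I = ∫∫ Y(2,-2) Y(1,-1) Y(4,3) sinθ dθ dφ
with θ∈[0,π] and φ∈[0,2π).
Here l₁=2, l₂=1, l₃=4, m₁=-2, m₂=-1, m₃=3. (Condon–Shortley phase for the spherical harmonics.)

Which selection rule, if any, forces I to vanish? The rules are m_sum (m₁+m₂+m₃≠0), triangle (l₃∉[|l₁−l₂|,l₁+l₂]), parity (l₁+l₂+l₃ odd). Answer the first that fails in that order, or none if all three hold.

azimuthal sum: -2 − 1 + 3 = 0  ✓
1 ≤ 4 ≤ 3 (triangle on l)  ✗
L = 2 + 1 + 4 = 7 (odd)

triangle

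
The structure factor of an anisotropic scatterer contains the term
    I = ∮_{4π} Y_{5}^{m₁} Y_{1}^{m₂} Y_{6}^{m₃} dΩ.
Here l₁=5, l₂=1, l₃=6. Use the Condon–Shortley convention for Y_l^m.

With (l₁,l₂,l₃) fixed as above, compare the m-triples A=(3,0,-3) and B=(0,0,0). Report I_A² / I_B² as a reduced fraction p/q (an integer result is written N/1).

Shared (l₁,l₂,l₃)=(5,1,6): N and (l;000)² cancel in I_A²/I_B².
A: Δ = 0!·10!·2!/13! = 1/858; Racah Σ t=0..0: t=0:+1/80640 = 1/80640; ⇒ 3j(5 1 6; 3 0 -3)² = 9/286, sgn -1
B: Δ = 0!·10!·2!/13! = 1/858; Racah Σ t=0..0: t=0:+1/14400 = 1/14400; ⇒ 3j(5 1 6; 0 0 0)² = 6/143, sgn +1
I_A²/I_B² = (9/286)/(6/143) = 3/4

3/4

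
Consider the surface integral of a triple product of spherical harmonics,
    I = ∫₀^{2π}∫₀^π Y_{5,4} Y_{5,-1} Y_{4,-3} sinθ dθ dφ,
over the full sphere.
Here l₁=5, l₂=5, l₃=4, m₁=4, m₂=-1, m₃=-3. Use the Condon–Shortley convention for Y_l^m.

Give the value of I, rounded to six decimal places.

-0.168084

Checks pass: Σm=0; 14 even; l₃=4∈[0,10].
(2·5+1)(2·5+1)(2·4+1) = 1089
Δ: 6! 4! 4! / 15! → 1/3153150
sum: t=1:−1/69120 t=2:+1/1728 t=3:−1/576 t=4:+1/1728 t=5:−1/69120 = -7/11520
3j²(5 5 4; 0 0 0) = Δ·Π!·Σ² = 2/143  (sign -1)
sum: t=0:+1/103680 t=1:−1/17280 = -1/20736
3j²(5 5 4; 4 -1 -3) = Δ·Π!·Σ² = 10/429  (sign +1)
combine: 4πI² = 1089·2/143·10/429 = 60/169
take √, sign -1: I = -0.16808437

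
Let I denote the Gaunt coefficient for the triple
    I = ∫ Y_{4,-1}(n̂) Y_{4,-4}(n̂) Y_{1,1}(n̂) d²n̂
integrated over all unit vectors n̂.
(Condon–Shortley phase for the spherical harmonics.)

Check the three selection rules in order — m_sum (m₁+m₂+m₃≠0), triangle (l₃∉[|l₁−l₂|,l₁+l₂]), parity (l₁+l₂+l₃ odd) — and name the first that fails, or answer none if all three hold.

m_sum

Σmᵢ = -4  ✗
l₃∈[|l₁−l₂|,l₁+l₂]=[0,8], have l₃=1
Σlᵢ = 9 ⇒ odd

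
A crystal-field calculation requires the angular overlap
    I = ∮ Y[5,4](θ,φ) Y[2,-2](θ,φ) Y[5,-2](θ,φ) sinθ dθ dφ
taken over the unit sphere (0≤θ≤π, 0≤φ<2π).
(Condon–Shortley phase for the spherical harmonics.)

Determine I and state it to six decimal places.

m-sum 0 ✓  L=12 even ✓  3≤5≤7 ✓
Π(2lᵢ+1) = 11×5×11 = 605
triangle coeff Δ(5,2,5) = 1/38610
Σ_t [0,2]: t=0:+1/2880 t=1:−1/576 t=2:+1/2880 = -1/960
(3j)²=10/429 [(5 2 5; 0 0 0)], sign=+1
Σ_t [0,0]: t=0:+1/20160 = 1/20160
(3j)²=12/715 [(5 2 5; 4 -2 -2)], sign=-1
⇒ 4πI² = 40/169
I = (-1)√(40/169/(4π)) = -0.13724032

-0.137240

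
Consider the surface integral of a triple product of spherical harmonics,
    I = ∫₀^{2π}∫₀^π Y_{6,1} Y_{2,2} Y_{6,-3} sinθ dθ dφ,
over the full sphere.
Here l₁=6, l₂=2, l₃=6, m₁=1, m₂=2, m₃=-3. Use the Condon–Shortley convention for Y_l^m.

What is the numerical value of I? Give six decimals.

Checks pass: Σm=0; 14 even; l₃=6∈[4,8].
(2·6+1)(2·2+1)(2·6+1) = 845
Δ: 2! 10! 2! / 15! → 1/90090
sum: t=0:+1/69120 t=1:−1/14400 t=2:+1/69120 = -7/172800
3j²(6 2 6; 0 0 0) = Δ·Π!·Σ² = 14/715  (sign -1)
sum: t=2:+1/120960 = 1/120960
3j²(6 2 6; 1 2 -3) = Δ·Π!·Σ² = 24/1001  (sign -1)
combine: 4πI² = 845·14/715·24/1001 = 48/121
take √, sign +1: I = 0.17767364

0.177674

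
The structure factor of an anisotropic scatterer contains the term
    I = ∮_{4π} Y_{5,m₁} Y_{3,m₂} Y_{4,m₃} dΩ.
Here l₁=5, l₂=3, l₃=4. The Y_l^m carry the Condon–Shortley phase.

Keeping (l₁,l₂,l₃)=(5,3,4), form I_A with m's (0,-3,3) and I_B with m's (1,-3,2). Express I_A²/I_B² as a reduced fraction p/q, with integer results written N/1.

7/15

l's match ⇒ only the (l;m) 3-j factors differ between A and B.
A: triangle coeff Δ(5,3,4) = 1/180180; Σ_t [0,0]: t=0:+1/5760 = 1/5760; (3j)²=5/572 [(5 3 4; 0 -3 3)], sign=-1
B: triangle coeff Δ(5,3,4) = 1/180180; Σ_t [0,0]: t=0:+1/2304 = 1/2304; (3j)²=75/4004 [(5 3 4; 1 -3 2)], sign=+1
I_A²/I_B² = (5/572)/(75/4004) = 7/15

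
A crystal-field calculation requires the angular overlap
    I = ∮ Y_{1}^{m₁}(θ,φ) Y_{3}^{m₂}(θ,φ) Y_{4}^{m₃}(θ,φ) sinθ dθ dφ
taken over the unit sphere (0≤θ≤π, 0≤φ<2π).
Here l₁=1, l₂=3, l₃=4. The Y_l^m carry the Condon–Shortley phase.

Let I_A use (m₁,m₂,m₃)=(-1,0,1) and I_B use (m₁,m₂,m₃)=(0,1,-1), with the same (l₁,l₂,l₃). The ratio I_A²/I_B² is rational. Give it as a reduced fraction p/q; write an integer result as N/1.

2/3

l's match ⇒ only the (l;m) 3-j factors differ between A and B.
A: triangle coeff Δ(1,3,4) = 1/252; Σ_t [0,0]: t=0:+1/72 = 1/72; (3j)²=5/126 [(1 3 4; -1 0 1)], sign=-1
B: triangle coeff Δ(1,3,4) = 1/252; Σ_t [0,0]: t=0:+1/48 = 1/48; (3j)²=5/84 [(1 3 4; 0 1 -1)], sign=-1
I_A²/I_B² = (5/126)/(5/84) = 2/3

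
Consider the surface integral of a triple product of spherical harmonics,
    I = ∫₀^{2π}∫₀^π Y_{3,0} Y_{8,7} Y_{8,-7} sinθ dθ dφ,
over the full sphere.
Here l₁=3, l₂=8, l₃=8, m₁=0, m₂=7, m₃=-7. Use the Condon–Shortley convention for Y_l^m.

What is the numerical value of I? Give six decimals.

0.000000

Σlᵢ=19 odd — θ-integrand is odd under cosθ→−cosθ; I=0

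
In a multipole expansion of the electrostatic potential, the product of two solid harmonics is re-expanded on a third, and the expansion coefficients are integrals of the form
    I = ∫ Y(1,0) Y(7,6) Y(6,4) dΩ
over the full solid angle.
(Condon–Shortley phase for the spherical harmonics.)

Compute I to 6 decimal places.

0.000000

m-sum = 0 + 6 + 4 = 10 ≠ 0 ⇒ I = 0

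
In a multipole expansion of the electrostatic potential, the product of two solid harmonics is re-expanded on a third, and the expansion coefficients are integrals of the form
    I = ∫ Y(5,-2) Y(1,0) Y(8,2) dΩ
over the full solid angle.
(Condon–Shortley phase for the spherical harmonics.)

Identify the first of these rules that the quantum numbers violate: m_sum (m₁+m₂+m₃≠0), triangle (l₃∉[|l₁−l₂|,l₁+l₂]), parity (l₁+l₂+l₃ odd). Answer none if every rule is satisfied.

m₁+m₂+m₃ = -2 + 0 + 2 = 0  ✓
triangle: |5−1|=4 ≤ l₃=8 ≤ 5+1=6  ✗
parity: l₁+l₂+l₃ = 14 is even

triangle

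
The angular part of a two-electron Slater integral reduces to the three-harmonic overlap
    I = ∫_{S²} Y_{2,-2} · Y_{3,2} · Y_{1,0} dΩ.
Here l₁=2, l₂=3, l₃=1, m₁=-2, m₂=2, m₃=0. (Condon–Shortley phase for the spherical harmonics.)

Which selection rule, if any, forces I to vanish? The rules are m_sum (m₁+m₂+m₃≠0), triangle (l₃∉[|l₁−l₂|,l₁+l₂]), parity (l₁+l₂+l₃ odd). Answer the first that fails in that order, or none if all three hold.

none

Σmᵢ = 0  ✓
l₃∈[|l₁−l₂|,l₁+l₂]=[1,5], have l₃=1  ✓
Σlᵢ = 6 ⇒ even  ✓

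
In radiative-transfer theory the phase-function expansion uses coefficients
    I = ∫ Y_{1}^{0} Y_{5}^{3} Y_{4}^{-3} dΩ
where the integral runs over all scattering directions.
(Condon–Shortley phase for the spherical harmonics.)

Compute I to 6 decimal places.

m-sum 0 ✓  L=10 even ✓  4≤4≤6 ✓
Π(2lᵢ+1) = 3×11×9 = 297
triangle coeff Δ(1,5,4) = 1/495
Σ_t [1,1]: t=1:−1/576 = -1/576
(3j)²=5/99 [(1 5 4; 0 0 0)], sign=-1
Σ_t [1,1]: t=1:−1/5040 = -1/5040
(3j)²=16/495 [(1 5 4; 0 3 -3)], sign=+1
⇒ 4πI² = 16/33
I = (-1)√(16/33/(4π)) = -0.19642560

-0.196426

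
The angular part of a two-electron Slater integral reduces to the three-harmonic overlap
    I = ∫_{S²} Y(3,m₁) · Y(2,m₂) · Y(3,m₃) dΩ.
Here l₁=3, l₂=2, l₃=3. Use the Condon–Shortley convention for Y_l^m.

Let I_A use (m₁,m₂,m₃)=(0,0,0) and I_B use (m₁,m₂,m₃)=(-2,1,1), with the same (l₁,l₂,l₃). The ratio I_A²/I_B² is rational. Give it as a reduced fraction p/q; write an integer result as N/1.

Shared (l₁,l₂,l₃)=(3,2,3): N and (l;000)² cancel in I_A²/I_B².
A: Δ = 2!·4!·2!/9! = 1/3780; Racah Σ t=0..2: t=0:+1/24 t=1:−1/4 t=2:+1/24 = -1/6; ⇒ 3j(3 2 3; 0 0 0)² = 4/105, sgn +1
B: Δ = 2!·4!·2!/9! = 1/3780; Racah Σ t=1..2: t=1:−1/48 t=2:+1/12 = 1/16; ⇒ 3j(3 2 3; -2 1 1)² = 1/28, sgn +1
I_A²/I_B² = (4/105)/(1/28) = 16/15

16/15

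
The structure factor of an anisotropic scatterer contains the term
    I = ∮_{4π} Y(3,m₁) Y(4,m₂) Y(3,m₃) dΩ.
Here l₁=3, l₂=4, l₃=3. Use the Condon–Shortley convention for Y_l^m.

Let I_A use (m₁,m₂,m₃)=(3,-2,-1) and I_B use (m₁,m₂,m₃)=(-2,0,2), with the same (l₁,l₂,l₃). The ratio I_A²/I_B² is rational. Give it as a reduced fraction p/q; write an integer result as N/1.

54/49

l's match ⇒ only the (l;m) 3-j factors differ between A and B.
A: triangle coeff Δ(3,4,3) = 1/34650; Σ_t [0,0]: t=0:+1/192 = 1/192; (3j)²=3/77 [(3 4 3; 3 -2 -1)], sign=+1
B: triangle coeff Δ(3,4,3) = 1/34650; Σ_t [3,4]: t=3:−1/72 t=4:+1/576 = -7/576; (3j)²=7/198 [(3 4 3; -2 0 2)], sign=+1
I_A²/I_B² = (3/77)/(7/198) = 54/49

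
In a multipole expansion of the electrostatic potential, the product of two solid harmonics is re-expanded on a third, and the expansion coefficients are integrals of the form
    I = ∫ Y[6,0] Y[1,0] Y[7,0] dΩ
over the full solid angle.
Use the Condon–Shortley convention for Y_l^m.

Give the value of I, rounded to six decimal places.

Checks pass: Σm=0; 14 even; l₃=7∈[5,7].
(2·6+1)(2·1+1)(2·7+1) = 585
Δ: 0! 12! 2! / 15! → 1/1365
sum: t=0:+1/518400 = 1/518400
3j²(6 1 7; 0 0 0) = Δ·Π!·Σ² = 7/195  (sign -1)
(m-triple is (0,0,0) — same symbol as above.)
combine: 4πI² = 585·7/195·7/195 = 49/65
take √, sign +1: I = 0.24492687

0.244927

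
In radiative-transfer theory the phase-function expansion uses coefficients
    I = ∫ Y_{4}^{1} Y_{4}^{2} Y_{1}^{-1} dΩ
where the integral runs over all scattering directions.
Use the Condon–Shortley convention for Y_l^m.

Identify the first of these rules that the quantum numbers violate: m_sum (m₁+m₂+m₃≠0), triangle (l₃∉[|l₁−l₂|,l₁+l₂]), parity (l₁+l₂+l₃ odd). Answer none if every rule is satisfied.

azimuthal sum: 1 + 2 − 1 = 2  ✗
0 ≤ 1 ≤ 8 (triangle on l)
L = 4 + 4 + 1 = 9 (odd)

m_sum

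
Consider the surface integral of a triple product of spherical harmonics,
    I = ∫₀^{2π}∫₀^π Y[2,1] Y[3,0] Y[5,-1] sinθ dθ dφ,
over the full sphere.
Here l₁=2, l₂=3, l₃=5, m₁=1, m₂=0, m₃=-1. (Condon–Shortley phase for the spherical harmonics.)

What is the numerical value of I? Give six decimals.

-0.214318

m-sum 0 ✓  L=10 even ✓  1≤5≤5 ✓
Π(2lᵢ+1) = 5×7×11 = 385
triangle coeff Δ(2,3,5) = 1/2310
Σ_t [0,0]: t=0:+1/144 = 1/144
(3j)²=10/231 [(2 3 5; 0 0 0)], sign=-1
Σ_t [0,0]: t=0:+1/216 = 1/216
(3j)²=8/231 [(2 3 5; 1 0 -1)], sign=+1
⇒ 4πI² = 400/693
I = (-1)√(400/693/(4π)) = -0.21431790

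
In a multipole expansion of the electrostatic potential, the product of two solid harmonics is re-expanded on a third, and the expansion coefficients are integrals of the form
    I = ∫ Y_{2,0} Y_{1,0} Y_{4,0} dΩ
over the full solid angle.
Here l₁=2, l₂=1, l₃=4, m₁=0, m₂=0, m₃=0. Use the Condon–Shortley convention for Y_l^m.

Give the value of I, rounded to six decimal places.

l₃=4 ∉ [1,3] — triangle fails ⇒ I = 0

0.000000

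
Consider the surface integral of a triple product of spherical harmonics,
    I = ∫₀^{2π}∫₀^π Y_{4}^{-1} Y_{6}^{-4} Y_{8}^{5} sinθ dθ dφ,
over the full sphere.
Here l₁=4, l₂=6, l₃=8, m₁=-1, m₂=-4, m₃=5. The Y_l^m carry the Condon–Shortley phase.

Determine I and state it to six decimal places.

-0.007283

Checks pass: Σm=0; 18 even; l₃=8∈[2,10].
(2·4+1)(2·6+1)(2·8+1) = 1989
Δ: 2! 6! 10! / 19! → 1/23279256
sum: t=0:+1/1658880 t=1:−1/518400 t=2:+1/1658880 = -1/1382400
3j²(4 6 8; 0 0 0) = Δ·Π!·Σ² = 504/46189  (sign -1)
sum: t=0:+1/19353600 t=1:−1/17418240 t=2:+1/261273600 = -1/522547200
3j²(4 6 8; -1 -4 5) = Δ·Π!·Σ² = 5/162792  (sign +1)
combine: 4πI² = 1989·504/46189·5/162792 = 45/67507
take √, sign -1: I = -0.00728328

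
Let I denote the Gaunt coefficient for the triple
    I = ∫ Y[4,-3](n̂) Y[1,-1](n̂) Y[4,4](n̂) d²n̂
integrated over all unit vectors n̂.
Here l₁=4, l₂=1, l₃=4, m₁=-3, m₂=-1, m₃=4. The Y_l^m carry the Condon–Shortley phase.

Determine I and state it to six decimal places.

l₁+l₂+l₃=9 is odd: 3j(l;000)=0 ⇒ I=0

0.000000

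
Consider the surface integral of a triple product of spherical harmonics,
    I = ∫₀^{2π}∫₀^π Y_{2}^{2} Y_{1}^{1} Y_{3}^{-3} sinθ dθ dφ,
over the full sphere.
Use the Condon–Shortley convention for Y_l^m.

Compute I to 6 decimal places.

-0.319865

Rules hold: Σm=0, L=6 even, 1≤3≤3.
N = 5·3·7 = 105
Δ = 0!·4!·2!/7! = 1/105
Racah Σ t=0..0: t=0:+1/4 = 1/4
⇒ 3j(2 1 3; 0 0 0)² = 3/35, sgn -1
Racah Σ t=0..0: t=0:+1/48 = 1/48
⇒ 3j(2 1 3; 2 1 -3)² = 1/7, sgn +1
4πI² = N·(3j₀)²·(3jₘ)² = 9/7
I = -1·√(1.28571/4π) = -0.31986543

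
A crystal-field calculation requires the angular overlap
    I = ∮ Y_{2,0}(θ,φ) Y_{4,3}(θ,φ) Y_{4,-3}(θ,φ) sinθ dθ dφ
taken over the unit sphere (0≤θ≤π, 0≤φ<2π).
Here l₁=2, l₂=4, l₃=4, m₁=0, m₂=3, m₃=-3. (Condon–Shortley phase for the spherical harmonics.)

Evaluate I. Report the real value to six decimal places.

m-sum 0 ✓  L=10 even ✓  2≤4≤6 ✓
Π(2lᵢ+1) = 5×9×9 = 405
triangle coeff Δ(2,4,4) = 1/13860
Σ_t [0,2]: t=0:+1/192 t=1:−1/36 t=2:+1/192 = -5/288
(3j)²=20/693 [(2 4 4; 0 0 0)], sign=-1
Σ_t [1,2]: t=1:−1/720 t=2:+1/480 = 1/1440
(3j)²=7/1980 [(2 4 4; 0 3 -3)], sign=-1
⇒ 4πI² = 5/121
I = (+1)√(5/121/(4π)) = 0.05734392

0.057344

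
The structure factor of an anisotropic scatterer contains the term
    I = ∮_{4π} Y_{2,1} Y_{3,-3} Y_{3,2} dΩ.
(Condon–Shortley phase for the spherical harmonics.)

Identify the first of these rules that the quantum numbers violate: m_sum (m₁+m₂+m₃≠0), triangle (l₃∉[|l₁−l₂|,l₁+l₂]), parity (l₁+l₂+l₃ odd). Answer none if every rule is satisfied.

azimuthal sum: 1 − 3 + 2 = 0  ✓
1 ≤ 3 ≤ 5 (triangle on l)  ✓
L = 2 + 3 + 3 = 8 (even)  ✓

none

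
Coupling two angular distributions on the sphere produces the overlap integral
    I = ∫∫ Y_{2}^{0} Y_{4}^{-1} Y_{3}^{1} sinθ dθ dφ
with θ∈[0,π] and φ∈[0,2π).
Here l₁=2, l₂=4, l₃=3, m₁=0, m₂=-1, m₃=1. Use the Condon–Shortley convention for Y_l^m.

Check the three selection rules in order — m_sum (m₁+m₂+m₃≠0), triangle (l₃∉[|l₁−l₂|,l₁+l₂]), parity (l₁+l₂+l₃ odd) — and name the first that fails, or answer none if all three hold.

parity

m₁+m₂+m₃ = 0 − 1 + 1 = 0  ✓
triangle: |2−4|=2 ≤ l₃=3 ≤ 2+4=6  ✓
parity: l₁+l₂+l₃ = 9 is odd  ✗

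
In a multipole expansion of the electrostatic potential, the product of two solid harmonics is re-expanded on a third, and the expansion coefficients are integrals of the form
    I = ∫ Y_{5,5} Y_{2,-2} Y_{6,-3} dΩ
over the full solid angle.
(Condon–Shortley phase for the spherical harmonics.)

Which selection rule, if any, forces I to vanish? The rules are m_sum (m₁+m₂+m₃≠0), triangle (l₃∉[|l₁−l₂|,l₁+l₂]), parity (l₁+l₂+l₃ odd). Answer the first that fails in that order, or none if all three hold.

azimuthal sum: 5 − 2 − 3 = 0  ✓
3 ≤ 6 ≤ 7 (triangle on l)  ✓
L = 5 + 2 + 6 = 13 (odd)  ✗

parity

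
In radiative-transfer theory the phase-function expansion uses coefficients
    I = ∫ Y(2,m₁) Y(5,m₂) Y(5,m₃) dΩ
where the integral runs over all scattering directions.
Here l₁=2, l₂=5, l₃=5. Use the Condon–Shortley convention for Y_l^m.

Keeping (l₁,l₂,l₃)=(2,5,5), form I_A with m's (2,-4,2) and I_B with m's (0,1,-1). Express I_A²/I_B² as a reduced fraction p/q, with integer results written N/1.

Shared (l₁,l₂,l₃)=(2,5,5): N and (l;000)² cancel in I_A²/I_B².
A: Δ = 2!·2!·8!/13! = 1/38610; Racah Σ t=0..0: t=0:+1/20160 = 1/20160; ⇒ 3j(2 5 5; 2 -4 2)² = 12/715, sgn -1
B: Δ = 2!·2!·8!/13! = 1/38610; Racah Σ t=0..2: t=0:+1/5760 t=1:−1/720 t=2:+1/2304 = -1/1280; ⇒ 3j(2 5 5; 0 1 -1)² = 27/1430, sgn -1
I_A²/I_B² = (12/715)/(27/1430) = 8/9

8/9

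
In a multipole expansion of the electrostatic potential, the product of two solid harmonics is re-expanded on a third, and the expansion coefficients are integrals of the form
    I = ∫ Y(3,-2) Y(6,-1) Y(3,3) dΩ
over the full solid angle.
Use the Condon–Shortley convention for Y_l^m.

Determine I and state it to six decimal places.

m-sum 0 ✓  L=12 even ✓  3≤3≤9 ✓
Π(2lᵢ+1) = 7×13×7 = 637
triangle coeff Δ(3,6,3) = 1/12012
Σ_t [3,3]: t=3:−1/1296 = -1/1296
(3j)²=100/3003 [(3 6 3; 0 0 0)], sign=+1
Σ_t [5,5]: t=5:−1/86400 = -1/86400
(3j)²=1/1716 [(3 6 3; -2 -1 3)], sign=-1
⇒ 4πI² = 175/14157
I = (-1)√(175/14157/(4π)) = -0.03136379

-0.031364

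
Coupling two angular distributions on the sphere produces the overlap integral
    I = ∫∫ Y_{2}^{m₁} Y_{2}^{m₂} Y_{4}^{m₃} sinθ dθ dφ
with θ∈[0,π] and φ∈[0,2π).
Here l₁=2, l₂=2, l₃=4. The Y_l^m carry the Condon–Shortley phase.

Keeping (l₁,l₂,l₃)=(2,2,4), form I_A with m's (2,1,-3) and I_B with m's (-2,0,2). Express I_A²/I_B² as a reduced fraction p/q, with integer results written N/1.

Shared (l₁,l₂,l₃)=(2,2,4): N and (l;000)² cancel in I_A²/I_B².
A: Δ = 0!·4!·4!/9! = 1/630; Racah Σ t=0..0: t=0:+1/144 = 1/144; ⇒ 3j(2 2 4; 2 1 -3)² = 1/18, sgn -1
B: Δ = 0!·4!·4!/9! = 1/630; Racah Σ t=0..0: t=0:+1/96 = 1/96; ⇒ 3j(2 2 4; -2 0 2)² = 1/42, sgn +1
I_A²/I_B² = (1/18)/(1/42) = 7/3

7/3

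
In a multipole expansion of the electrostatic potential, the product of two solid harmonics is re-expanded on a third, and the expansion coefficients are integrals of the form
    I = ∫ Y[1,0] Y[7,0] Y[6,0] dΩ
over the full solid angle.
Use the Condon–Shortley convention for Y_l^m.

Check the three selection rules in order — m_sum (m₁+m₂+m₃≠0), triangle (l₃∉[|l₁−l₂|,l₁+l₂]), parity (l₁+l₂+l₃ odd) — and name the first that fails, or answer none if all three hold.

none

azimuthal sum: 0 + 0 + 0 = 0  ✓
6 ≤ 6 ≤ 8 (triangle on l)  ✓
L = 1 + 7 + 6 = 14 (even)  ✓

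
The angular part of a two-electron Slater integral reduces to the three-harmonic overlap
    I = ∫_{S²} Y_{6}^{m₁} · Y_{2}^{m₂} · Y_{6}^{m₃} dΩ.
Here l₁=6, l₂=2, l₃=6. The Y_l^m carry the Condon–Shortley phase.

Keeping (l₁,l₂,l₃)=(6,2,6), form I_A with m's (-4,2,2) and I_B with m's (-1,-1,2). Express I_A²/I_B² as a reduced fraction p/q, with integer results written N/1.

3/1

l's match ⇒ only the (l;m) 3-j factors differ between A and B.
A: triangle coeff Δ(6,2,6) = 1/90090; Σ_t [2,2]: t=2:+1/322560 = 1/322560; (3j)²=18/1001 [(6 2 6; -4 2 2)], sign=+1
B: triangle coeff Δ(6,2,6) = 1/90090; Σ_t [0,1]: t=0:+1/60480 t=1:−1/34560 = -1/80640; (3j)²=6/1001 [(6 2 6; -1 -1 2)], sign=-1
I_A²/I_B² = (18/1001)/(6/1001) = 3/1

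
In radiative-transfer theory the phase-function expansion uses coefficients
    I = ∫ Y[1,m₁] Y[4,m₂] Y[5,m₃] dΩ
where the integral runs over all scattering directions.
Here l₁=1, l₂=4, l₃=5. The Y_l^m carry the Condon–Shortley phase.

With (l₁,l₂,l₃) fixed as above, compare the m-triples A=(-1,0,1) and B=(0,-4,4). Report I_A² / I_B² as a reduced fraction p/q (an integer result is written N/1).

5/3

l's match ⇒ only the (l;m) 3-j factors differ between A and B.
A: triangle coeff Δ(1,4,5) = 1/495; Σ_t [0,0]: t=0:+1/1152 = 1/1152; (3j)²=1/33 [(1 4 5; -1 0 1)], sign=+1
B: triangle coeff Δ(1,4,5) = 1/495; Σ_t [0,0]: t=0:+1/40320 = 1/40320; (3j)²=1/55 [(1 4 5; 0 -4 4)], sign=-1
I_A²/I_B² = (1/33)/(1/55) = 5/3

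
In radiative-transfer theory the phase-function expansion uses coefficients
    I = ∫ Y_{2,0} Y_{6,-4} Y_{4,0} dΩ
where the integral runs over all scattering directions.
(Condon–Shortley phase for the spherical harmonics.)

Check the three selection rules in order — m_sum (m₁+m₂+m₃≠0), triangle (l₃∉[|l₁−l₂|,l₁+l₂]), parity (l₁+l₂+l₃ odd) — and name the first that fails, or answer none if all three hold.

azimuthal sum: 0 − 4 + 0 = -4  ✗
4 ≤ 4 ≤ 8 (triangle on l)
L = 2 + 6 + 4 = 12 (even)

m_sum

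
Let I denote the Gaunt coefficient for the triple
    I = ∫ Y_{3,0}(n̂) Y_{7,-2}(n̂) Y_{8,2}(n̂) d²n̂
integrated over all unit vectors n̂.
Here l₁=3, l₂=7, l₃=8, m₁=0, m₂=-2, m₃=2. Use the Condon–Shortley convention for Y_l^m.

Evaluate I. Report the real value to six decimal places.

Checks pass: Σm=0; 18 even; l₃=8∈[4,10].
(2·3+1)(2·7+1)(2·8+1) = 1785
Δ: 2! 4! 12! / 19! → 1/5290740
sum: t=0:+1/7257600 t=1:−1/2073600 t=2:+1/7257600 = -1/4838400
3j²(3 7 8; 0 0 0) = Δ·Π!·Σ² = 252/20995  (sign -1)
sum: t=0:+1/7257600 t=1:−1/3870720 t=2:+1/26127360 = -43/522547200
3j²(3 7 8; 0 -2 2) = Δ·Π!·Σ² = 1849/352716  (sign -1)
combine: 4πI² = 1785·252/20995·1849/352716 = 116487/1037153
take √, sign +1: I = 0.09453930

0.094539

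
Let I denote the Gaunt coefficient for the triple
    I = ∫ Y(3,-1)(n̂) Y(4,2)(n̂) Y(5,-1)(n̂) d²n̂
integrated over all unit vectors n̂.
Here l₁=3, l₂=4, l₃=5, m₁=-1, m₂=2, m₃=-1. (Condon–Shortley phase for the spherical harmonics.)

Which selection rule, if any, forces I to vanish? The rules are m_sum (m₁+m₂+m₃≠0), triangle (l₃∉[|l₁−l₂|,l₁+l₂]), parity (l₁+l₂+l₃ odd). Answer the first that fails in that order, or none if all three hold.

azimuthal sum: -1 + 2 − 1 = 0  ✓
1 ≤ 5 ≤ 7 (triangle on l)  ✓
L = 3 + 4 + 5 = 12 (even)  ✓

none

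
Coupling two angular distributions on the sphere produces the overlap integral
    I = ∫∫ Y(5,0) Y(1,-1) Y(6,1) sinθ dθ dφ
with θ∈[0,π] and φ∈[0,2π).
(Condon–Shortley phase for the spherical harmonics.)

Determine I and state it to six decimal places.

Checks pass: Σm=0; 12 even; l₃=6∈[4,6].
(2·5+1)(2·1+1)(2·6+1) = 429
Δ: 0! 10! 2! / 13! → 1/858
sum: t=0:+1/14400 = 1/14400
3j²(5 1 6; 0 0 0) = Δ·Π!·Σ² = 6/143  (sign +1)
sum: t=0:+1/28800 = 1/28800
3j²(5 1 6; 0 -1 1) = Δ·Π!·Σ² = 7/286  (sign -1)
combine: 4πI² = 429·6/143·7/286 = 63/143
take √, sign -1: I = -0.18723944

-0.187239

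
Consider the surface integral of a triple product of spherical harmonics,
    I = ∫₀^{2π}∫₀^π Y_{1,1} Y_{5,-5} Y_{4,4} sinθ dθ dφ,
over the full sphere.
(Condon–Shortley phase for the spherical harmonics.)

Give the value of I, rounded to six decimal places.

-0.329416

Rules hold: Σm=0, L=10 even, 4≤4≤6.
N = 3·11·9 = 297
Δ = 2!·0!·8!/11! = 1/495
Racah Σ t=1..1: t=1:−1/576 = -1/576
⇒ 3j(1 5 4; 0 0 0)² = 5/99, sgn -1
Racah Σ t=0..0: t=0:+1/80640 = 1/80640
⇒ 3j(1 5 4; 1 -5 4)² = 1/11, sgn +1
4πI² = N·(3j₀)²·(3jₘ)² = 15/11
I = -1·√(1.36364/4π) = -0.32941575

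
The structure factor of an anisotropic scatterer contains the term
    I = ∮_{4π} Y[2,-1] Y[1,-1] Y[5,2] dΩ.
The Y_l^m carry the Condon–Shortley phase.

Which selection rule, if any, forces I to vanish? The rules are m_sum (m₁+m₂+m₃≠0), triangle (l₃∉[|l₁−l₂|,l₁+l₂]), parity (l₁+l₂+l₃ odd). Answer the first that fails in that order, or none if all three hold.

triangle

Σmᵢ = 0  ✓
l₃∈[|l₁−l₂|,l₁+l₂]=[1,3], have l₃=5  ✗
Σlᵢ = 8 ⇒ even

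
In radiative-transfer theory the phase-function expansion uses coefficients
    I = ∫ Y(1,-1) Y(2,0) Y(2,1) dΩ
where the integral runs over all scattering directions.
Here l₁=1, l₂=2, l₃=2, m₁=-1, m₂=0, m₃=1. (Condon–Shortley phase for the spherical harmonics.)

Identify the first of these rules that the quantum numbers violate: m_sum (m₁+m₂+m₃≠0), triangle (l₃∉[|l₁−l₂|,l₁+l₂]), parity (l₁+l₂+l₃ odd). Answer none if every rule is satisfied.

m₁+m₂+m₃ = -1 + 0 + 1 = 0  ✓
triangle: |1−2|=1 ≤ l₃=2 ≤ 1+2=3  ✓
parity: l₁+l₂+l₃ = 5 is odd  ✗

parity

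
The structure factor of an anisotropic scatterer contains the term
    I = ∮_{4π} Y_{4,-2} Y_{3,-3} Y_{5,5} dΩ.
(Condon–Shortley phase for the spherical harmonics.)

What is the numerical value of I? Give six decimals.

0.138791

Rules hold: Σm=0, L=12 even, 1≤5≤7.
N = 9·7·11 = 693
Δ = 2!·6!·4!/13! = 1/180180
Racah Σ t=0..2: t=0:+1/576 t=1:−1/144 t=2:+1/576 = -1/288
⇒ 3j(4 3 5; 0 0 0)² = 20/1001, sgn +1
Racah Σ t=0..0: t=0:+1/34560 = 1/34560
⇒ 3j(4 3 5; -2 -3 5)² = 5/286, sgn +1
4πI² = N·(3j₀)²·(3jₘ)² = 450/1859
I = +1·√(0.242066/4π) = 0.13879110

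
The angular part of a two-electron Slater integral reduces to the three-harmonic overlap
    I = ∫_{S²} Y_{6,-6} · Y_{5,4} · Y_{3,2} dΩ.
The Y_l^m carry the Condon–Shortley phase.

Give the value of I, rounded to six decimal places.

0.207001

m-sum 0 ✓  L=14 even ✓  1≤3≤11 ✓
Π(2lᵢ+1) = 13×11×7 = 1001
triangle coeff Δ(6,5,3) = 1/675675
Σ_t [3,5]: t=3:−1/8640 t=4:+1/2304 t=5:−1/8640 = 7/34560
(3j)²=7/429 [(6 5 3; 0 0 0)], sign=-1
Σ_t [8,8]: t=8:+1/967680 = 1/967680
(3j)²=3/91 [(6 5 3; -6 4 2)], sign=-1
⇒ 4πI² = 7/13
I = (+1)√(7/13/(4π)) = 0.20700098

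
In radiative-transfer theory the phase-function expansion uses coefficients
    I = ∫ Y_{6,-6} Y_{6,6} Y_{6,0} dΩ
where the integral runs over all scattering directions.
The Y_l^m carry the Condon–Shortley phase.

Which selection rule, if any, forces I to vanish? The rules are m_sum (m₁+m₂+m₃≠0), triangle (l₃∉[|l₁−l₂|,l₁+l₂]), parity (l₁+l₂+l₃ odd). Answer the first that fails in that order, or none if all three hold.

Σmᵢ = 0  ✓
l₃∈[|l₁−l₂|,l₁+l₂]=[0,12], have l₃=6  ✓
Σlᵢ = 18 ⇒ even  ✓

none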